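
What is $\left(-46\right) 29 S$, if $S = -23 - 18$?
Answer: $54694$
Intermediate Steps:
$S = -41$
$\left(-46\right) 29 S = \left(-46\right) 29 \left(-41\right) = \left(-1334\right) \left(-41\right) = 54694$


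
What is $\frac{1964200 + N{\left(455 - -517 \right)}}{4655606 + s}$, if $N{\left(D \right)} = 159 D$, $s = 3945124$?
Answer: $\frac{1059374}{4300365} \approx 0.24635$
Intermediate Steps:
$\frac{1964200 + N{\left(455 - -517 \right)}}{4655606 + s} = \frac{1964200 + 159 \left(455 - -517\right)}{4655606 + 3945124} = \frac{1964200 + 159 \left(455 + 517\right)}{8600730} = \left(1964200 + 159 \cdot 972\right) \frac{1}{8600730} = \left(1964200 + 154548\right) \frac{1}{8600730} = 2118748 \cdot \frac{1}{8600730} = \frac{1059374}{4300365}$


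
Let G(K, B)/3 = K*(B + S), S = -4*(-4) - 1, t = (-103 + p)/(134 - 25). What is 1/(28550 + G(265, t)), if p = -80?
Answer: 109/4266290 ≈ 2.5549e-5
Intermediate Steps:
t = -183/109 (t = (-103 - 80)/(134 - 25) = -183/109 ≈ -1.6789)
S = 15 (S = 16 - 1 = 15)
G(K, B) = 3*K*(15 + B) (G(K, B) = 3*(K*(B + 15)) = 3*(K*(15 + B)) = 3*K*(15 + B))
1/(28550 + G(265, t)) = 1/(28550 + 3*265*(15 - 183/109)) = 1/(28550 + 3*265*(1452/109)) = 1/(28550 + 1154340/109) = 1/(4266290/109) = 109/4266290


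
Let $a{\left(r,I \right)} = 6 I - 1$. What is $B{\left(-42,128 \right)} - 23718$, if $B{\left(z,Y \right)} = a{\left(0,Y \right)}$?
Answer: $-22951$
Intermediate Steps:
$a{\left(r,I \right)} = -1 + 6 I$
$B{\left(z,Y \right)} = -1 + 6 Y$
$B{\left(-42,128 \right)} - 23718 = \left(-1 + 6 \cdot 128\right) - 23718 = \left(-1 + 768\right) - 23718 = 767 - 23718 = -22951$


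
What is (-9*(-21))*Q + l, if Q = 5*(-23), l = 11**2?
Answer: -21614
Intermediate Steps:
l = 121
Q = -115
(-9*(-21))*Q + l = -9*(-21)*(-115) + 121 = 189*(-115) + 121 = -21735 + 121 = -21614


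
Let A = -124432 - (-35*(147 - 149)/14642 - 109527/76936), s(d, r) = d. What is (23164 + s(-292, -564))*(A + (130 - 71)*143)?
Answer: -186787634522535867/70406057 ≈ -2.6530e+9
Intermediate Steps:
A = -70085332722585/563248456 (A = -124432 - (-35*(-2)*(1/14642) - 109527*1/76936) = -124432 - (70*(1/14642) - 109527/76936) = -124432 - (35/7321 - 109527/76936) = -124432 - 1*(-799154407/563248456) = -124432 + 799154407/563248456 = -70085332722585/563248456 ≈ -1.2443e+5)
(23164 + s(-292, -564))*(A + (130 - 71)*143) = (23164 - 292)*(-70085332722585/563248456 + (130 - 71)*143) = 22872*(-70085332722585/563248456 + 59*143) = 22872*(-70085332722585/563248456 + 8437) = 22872*(-65333205499313/563248456) = -186787634522535867/70406057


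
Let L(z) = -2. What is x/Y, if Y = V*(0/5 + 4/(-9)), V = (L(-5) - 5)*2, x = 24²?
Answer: 648/7 ≈ 92.571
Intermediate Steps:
x = 576
V = -14 (V = (-2 - 5)*2 = -7*2 = -14)
Y = 56/9 (Y = -14*(0/5 + 4/(-9)) = -14*(0*(⅕) + 4*(-⅑)) = -14*(0 - 4/9) = -14*(-4/9) = 56/9 ≈ 6.2222)
x/Y = 576/(56/9) = (9/56)*576 = 648/7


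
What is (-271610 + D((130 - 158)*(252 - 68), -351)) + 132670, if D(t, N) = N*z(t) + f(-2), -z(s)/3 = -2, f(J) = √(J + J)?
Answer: -141046 + 2*I ≈ -1.4105e+5 + 2.0*I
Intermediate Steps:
f(J) = √2*√J (f(J) = √(2*J) = √2*√J)
z(s) = 6 (z(s) = -3*(-2) = 6)
D(t, N) = 2*I + 6*N (D(t, N) = N*6 + √2*√(-2) = 6*N + √2*(I*√2) = 6*N + 2*I = 2*I + 6*N)
(-271610 + D((130 - 158)*(252 - 68), -351)) + 132670 = (-271610 + (2*I + 6*(-351))) + 132670 = (-271610 + (2*I - 2106)) + 132670 = (-271610 + (-2106 + 2*I)) + 132670 = (-273716 + 2*I) + 132670 = -141046 + 2*I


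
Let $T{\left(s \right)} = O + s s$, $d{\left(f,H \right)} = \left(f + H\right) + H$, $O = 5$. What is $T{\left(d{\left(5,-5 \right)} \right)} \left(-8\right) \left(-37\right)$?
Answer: $8880$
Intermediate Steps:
$d{\left(f,H \right)} = f + 2 H$ ($d{\left(f,H \right)} = \left(H + f\right) + H = f + 2 H$)
$T{\left(s \right)} = 5 + s^{2}$ ($T{\left(s \right)} = 5 + s s = 5 + s^{2}$)
$T{\left(d{\left(5,-5 \right)} \right)} \left(-8\right) \left(-37\right) = \left(5 + \left(5 + 2 \left(-5\right)\right)^{2}\right) \left(-8\right) \left(-37\right) = \left(5 + \left(5 - 10\right)^{2}\right) \left(-8\right) \left(-37\right) = \left(5 + \left(-5\right)^{2}\right) \left(-8\right) \left(-37\right) = \left(5 + 25\right) \left(-8\right) \left(-37\right) = 30 \left(-8\right) \left(-37\right) = \left(-240\right) \left(-37\right) = 8880$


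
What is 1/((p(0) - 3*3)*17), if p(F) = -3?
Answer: -1/204 ≈ -0.0049020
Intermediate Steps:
1/((p(0) - 3*3)*17) = 1/((-3 - 3*3)*17) = 1/((-3 - 9)*17) = 1/(-12*17) = 1/(-204) = -1/204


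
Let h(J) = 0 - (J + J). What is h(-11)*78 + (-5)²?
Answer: 1741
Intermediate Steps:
h(J) = -2*J (h(J) = 0 - 2*J = -2*J)
h(-11)*78 + (-5)² = -2*(-11)*78 + (-5)² = 22*78 + 25 = 1716 + 25 = 1741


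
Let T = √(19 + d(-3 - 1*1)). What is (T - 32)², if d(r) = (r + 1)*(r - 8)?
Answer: (32 - √55)² ≈ 604.36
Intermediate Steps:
d(r) = (1 + r)*(-8 + r)
T = √55 (T = √(19 + (-8 + (-3 - 1*1)² - 7*(-3 - 1*1))) = √(19 + (-8 + (-3 - 1)² - 7*(-3 - 1))) = √(19 + (-8 + (-4)² - 7*(-4))) = √(19 + (-8 + 16 + 28)) = √(19 + 36) = √55 ≈ 7.4162)
(T - 32)² = (√55 - 32)² = (-32 + √55)²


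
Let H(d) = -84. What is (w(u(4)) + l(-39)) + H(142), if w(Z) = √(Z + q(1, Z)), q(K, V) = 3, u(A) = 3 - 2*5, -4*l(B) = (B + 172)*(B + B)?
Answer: 5019/2 + 2*I ≈ 2509.5 + 2.0*I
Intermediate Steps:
l(B) = -B*(172 + B)/2 (l(B) = -(B + 172)*(B + B)/4 = -(172 + B)*2*B/4 = -B*(172 + B)/2)
u(A) = -7 (u(A) = 3 - 10 = -7)
w(Z) = √(3 + Z) (w(Z) = √(Z + 3) = √(3 + Z))
(w(u(4)) + l(-39)) + H(142) = (√(3 - 7) - ½*(-39)*(172 - 39)) - 84 = (√(-4) - ½*(-39)*133) - 84 = (2*I + 5187/2) - 84 = (5187/2 + 2*I) - 84 = 5019/2 + 2*I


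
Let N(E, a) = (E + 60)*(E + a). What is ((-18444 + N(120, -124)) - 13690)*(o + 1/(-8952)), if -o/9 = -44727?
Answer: -59195761187245/4476 ≈ -1.3225e+10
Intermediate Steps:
o = 402543 (o = -9*(-44727) = 402543)
N(E, a) = (60 + E)*(E + a)
((-18444 + N(120, -124)) - 13690)*(o + 1/(-8952)) = ((-18444 + (120² + 60*120 + 60*(-124) + 120*(-124))) - 13690)*(402543 + 1/(-8952)) = ((-18444 + (14400 + 7200 - 7440 - 14880)) - 13690)*(402543 - 1/8952) = ((-18444 - 720) - 13690)*(3603564935/8952) = (-19164 - 13690)*(3603564935/8952) = -32854*3603564935/8952 = -59195761187245/4476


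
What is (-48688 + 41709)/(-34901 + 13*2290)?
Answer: 997/733 ≈ 1.3602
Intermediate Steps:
(-48688 + 41709)/(-34901 + 13*2290) = -6979/(-34901 + 29770) = -6979/(-5131) = -6979*(-1/5131) = 997/733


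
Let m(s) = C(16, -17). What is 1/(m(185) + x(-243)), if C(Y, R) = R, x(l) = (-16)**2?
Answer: 1/239 ≈ 0.0041841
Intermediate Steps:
x(l) = 256
m(s) = -17
1/(m(185) + x(-243)) = 1/(-17 + 256) = 1/239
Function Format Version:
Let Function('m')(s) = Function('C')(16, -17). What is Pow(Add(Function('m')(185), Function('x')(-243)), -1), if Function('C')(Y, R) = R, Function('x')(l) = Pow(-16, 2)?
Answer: Rational(1, 239) ≈ 0.0041841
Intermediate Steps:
Function('x')(l) = 256
Function('m')(s) = -17
Pow(Add(Function('m')(185), Function('x')(-243)), -1) = Pow(Add(-17, 256), -1) = Pow(239, -1) = Rational(1, 239)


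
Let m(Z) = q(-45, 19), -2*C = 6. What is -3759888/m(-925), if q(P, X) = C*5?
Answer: 1253296/5 ≈ 2.5066e+5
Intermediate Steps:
C = -3 (C = -½*6 = -3)
q(P, X) = -15 (q(P, X) = -3*5 = -15)
m(Z) = -15
-3759888/m(-925) = -3759888/(-15) = -3759888*(-1/15) = 1253296/5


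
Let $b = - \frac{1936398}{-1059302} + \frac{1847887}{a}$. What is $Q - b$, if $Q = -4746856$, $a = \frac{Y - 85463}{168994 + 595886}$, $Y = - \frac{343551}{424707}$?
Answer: $\frac{18890392237312733878255}{1602065300214641} \approx 1.1791 \cdot 10^{7}$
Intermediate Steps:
$Y = - \frac{114517}{141569}$ ($Y = \left(-343551\right) \frac{1}{424707} = - \frac{114517}{141569} \approx -0.80891$)
$a = - \frac{3024756491}{27070824180}$ ($a = \frac{- \frac{114517}{141569} - 85463}{168994 + 595886} = - \frac{12099025964}{141569 \cdot 764880} = \left(- \frac{12099025964}{141569}\right) \frac{1}{764880} = - \frac{3024756491}{27070824180} \approx -0.11173$)
$b = - \frac{26495165520028403796951}{1602065300214641}$ ($b = - \frac{1936398}{-1059302} + \frac{1847887}{- \frac{3024756491}{27070824180}} = \left(-1936398\right) \left(- \frac{1}{1059302}\right) + 1847887 \left(- \frac{27070824180}{3024756491}\right) = \frac{968199}{529651} - \frac{50023824081507660}{3024756491} = - \frac{26495165520028403796951}{1602065300214641} \approx -1.6538 \cdot 10^{7}$)
$Q - b = -4746856 - - \frac{26495165520028403796951}{1602065300214641} = -4746856 + \frac{26495165520028403796951}{1602065300214641} = \frac{18890392237312733878255}{1602065300214641}$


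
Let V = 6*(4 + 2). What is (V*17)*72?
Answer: 44064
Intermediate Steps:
V = 36 (V = 6*6 = 36)
(V*17)*72 = (36*17)*72 = 612*72 = 44064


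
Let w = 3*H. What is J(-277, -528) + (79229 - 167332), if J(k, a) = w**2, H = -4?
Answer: -87959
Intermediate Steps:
w = -12 (w = 3*(-4) = -12)
J(k, a) = 144 (J(k, a) = (-12)**2 = 144)
J(-277, -528) + (79229 - 167332) = 144 + (79229 - 167332) = 144 - 88103 = -87959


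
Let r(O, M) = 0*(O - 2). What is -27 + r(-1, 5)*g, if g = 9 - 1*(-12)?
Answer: -27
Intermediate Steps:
r(O, M) = 0 (r(O, M) = 0*(-2 + O) = 0)
g = 21 (g = 9 + 12 = 21)
-27 + r(-1, 5)*g = -27 + 0*21 = -27 + 0 = -27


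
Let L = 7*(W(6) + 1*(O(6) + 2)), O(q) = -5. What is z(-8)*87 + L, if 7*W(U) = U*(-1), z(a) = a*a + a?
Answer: 4845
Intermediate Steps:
z(a) = a + a**2 (z(a) = a**2 + a = a + a**2)
W(U) = -U/7 (W(U) = (U*(-1))/7 = (-U)/7 = -U/7)
L = -27 (L = 7*(-1/7*6 + 1*(-5 + 2)) = 7*(-6/7 + 1*(-3)) = 7*(-6/7 - 3) = 7*(-27/7) = -27)
z(-8)*87 + L = -8*(1 - 8)*87 - 27 = -8*(-7)*87 - 27 = 56*87 - 27 = 4872 - 27 = 4845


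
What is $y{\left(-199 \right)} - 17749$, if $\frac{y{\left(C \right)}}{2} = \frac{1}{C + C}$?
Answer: $- \frac{3532052}{199} \approx -17749.0$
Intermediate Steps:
$y{\left(C \right)} = \frac{1}{C}$ ($y{\left(C \right)} = \frac{2}{C + C} = \frac{2}{2 C} = 2 \frac{1}{2 C} = \frac{1}{C}$)
$y{\left(-199 \right)} - 17749 = \frac{1}{-199} - 17749 = - \frac{1}{199} - 17749 = - \frac{3532052}{199}$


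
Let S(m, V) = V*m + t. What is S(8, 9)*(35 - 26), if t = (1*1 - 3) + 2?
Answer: 648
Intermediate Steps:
t = 0 (t = (1 - 3) + 2 = -2 + 2 = 0)
S(m, V) = V*m (S(m, V) = V*m + 0 = V*m)
S(8, 9)*(35 - 26) = (9*8)*(35 - 26) = 72*9 = 648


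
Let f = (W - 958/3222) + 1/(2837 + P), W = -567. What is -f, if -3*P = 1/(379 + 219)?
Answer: 4651442963398/8199308547 ≈ 567.30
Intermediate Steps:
P = -1/1794 (P = -1/(3*(379 + 219)) = -⅓/598 = -⅓*1/598 = -1/1794 ≈ -0.00055741)
f = -4651442963398/8199308547 (f = (-567 - 958/3222) + 1/(2837 - 1/1794) = (-567 - 958*1/3222) + 1/(5089577/1794) = (-567 - 479/1611) + 1794/5089577 = -913916/1611 + 1794/5089577 = -4651442963398/8199308547 ≈ -567.30)
-f = -1*(-4651442963398/8199308547) = 4651442963398/8199308547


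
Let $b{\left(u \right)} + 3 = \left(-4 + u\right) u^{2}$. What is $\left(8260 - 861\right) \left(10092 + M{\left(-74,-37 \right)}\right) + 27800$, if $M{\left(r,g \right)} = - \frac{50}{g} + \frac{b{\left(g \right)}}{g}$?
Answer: $\frac{3179535414}{37} \approx 8.5933 \cdot 10^{7}$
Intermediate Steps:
$b{\left(u \right)} = -3 + u^{2} \left(-4 + u\right)$ ($b{\left(u \right)} = -3 + \left(-4 + u\right) u^{2} = -3 + u^{2} \left(-4 + u\right)$)
$M{\left(r,g \right)} = - \frac{50}{g} + \frac{-3 + g^{3} - 4 g^{2}}{g}$
$\left(8260 - 861\right) \left(10092 + M{\left(-74,-37 \right)}\right) + 27800 = \left(8260 - 861\right) \left(10092 - \left(-148 - 1369 - \frac{53}{37}\right)\right) + 27800 = 7399 \left(10092 + \left(1369 - - \frac{53}{37} + 148\right)\right) + 27800 = 7399 \left(10092 + \left(1369 + \frac{53}{37} + 148\right)\right) + 27800 = 7399 \left(10092 + \frac{56182}{37}\right) + 27800 = 7399 \cdot \frac{429586}{37} + 27800 = \frac{3178506814}{37} + 27800 = \frac{3179535414}{37}$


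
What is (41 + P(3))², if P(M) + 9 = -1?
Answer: 961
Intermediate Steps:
P(M) = -10 (P(M) = -9 - 1 = -10)
(41 + P(3))² = (41 - 10)² = 31² = 961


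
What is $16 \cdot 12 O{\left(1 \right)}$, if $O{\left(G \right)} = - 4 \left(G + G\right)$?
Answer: $-1536$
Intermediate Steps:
$O{\left(G \right)} = - 8 G$ ($O{\left(G \right)} = - 4 \cdot 2 G = - 8 G$)
$16 \cdot 12 O{\left(1 \right)} = 16 \cdot 12 \left(\left(-8\right) 1\right) = 192 \left(-8\right) = -1536$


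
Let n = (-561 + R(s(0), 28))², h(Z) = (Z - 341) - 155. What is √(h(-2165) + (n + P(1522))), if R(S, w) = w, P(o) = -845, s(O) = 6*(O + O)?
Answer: √280583 ≈ 529.70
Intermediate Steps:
s(O) = 12*O (s(O) = 6*(2*O) = 12*O)
h(Z) = -496 + Z (h(Z) = (-341 + Z) - 155 = -496 + Z)
n = 284089 (n = (-561 + 28)² = (-533)² = 284089)
√(h(-2165) + (n + P(1522))) = √((-496 - 2165) + (284089 - 845)) = √(-2661 + 283244) = √280583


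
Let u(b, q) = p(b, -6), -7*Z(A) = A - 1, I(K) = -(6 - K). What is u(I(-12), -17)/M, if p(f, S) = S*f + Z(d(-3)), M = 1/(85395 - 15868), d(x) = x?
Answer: 52840520/7 ≈ 7.5486e+6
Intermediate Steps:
I(K) = -6 + K
M = 1/69527 ≈ 1.4383e-5
Z(A) = ⅐ - A/7 (Z(A) = -(A - 1)/7 = -(-1 + A)/7 = ⅐ - A/7)
p(f, S) = 4/7 + S*f (p(f, S) = S*f + (⅐ - ⅐*(-3)) = S*f + (⅐ + 3/7) = S*f + 4/7 = 4/7 + S*f)
u(b, q) = 4/7 - 6*b
u(I(-12), -17)/M = (4/7 - 6*(-6 - 12))/(1/69527) = (4/7 - 6*(-18))*69527 = (4/7 + 108)*69527 = (760/7)*69527 = 52840520/7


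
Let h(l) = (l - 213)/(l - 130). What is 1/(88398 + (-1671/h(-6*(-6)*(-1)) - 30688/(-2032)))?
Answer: 127/11086986 ≈ 1.1455e-5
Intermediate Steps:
h(l) = (-213 + l)/(-130 + l)
1/(88398 + (-1671/h(-6*(-6)*(-1)) - 30688/(-2032))) = 1/(88398 + (-1671*(-130 - 6*(-6)*(-1))/(-213 - 6*(-6)*(-1)) - 30688/(-2032))) = 1/(88398 + (-1671*(-130 + 36*(-1))/(-213 + 36*(-1)) - 30688*(-1/2032))) = 1/(88398 + (-1671*(-130 - 36)/(-213 - 36) + 1918/127)) = 1/(88398 + (-1671/(-249/(-166)) + 1918/127)) = 1/(88398 + (-1671/((-1/166*(-249))) + 1918/127)) = 1/(88398 + (-1671/3/2 + 1918/127)) = 1/(88398 + (-1671*⅔ + 1918/127)) = 1/(88398 + (-1114 + 1918/127)) = 1/(88398 - 139560/127) = 1/(11086986/127) = 127/11086986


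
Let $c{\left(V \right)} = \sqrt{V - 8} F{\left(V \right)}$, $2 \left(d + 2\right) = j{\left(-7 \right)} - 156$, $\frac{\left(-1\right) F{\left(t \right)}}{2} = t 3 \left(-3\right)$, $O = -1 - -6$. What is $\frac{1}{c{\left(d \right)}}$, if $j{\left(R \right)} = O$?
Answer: $\frac{i \sqrt{38}}{79515} \approx 7.7525 \cdot 10^{-5} i$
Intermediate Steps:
$O = 5$ ($O = -1 + 6 = 5$)
$j{\left(R \right)} = 5$
$F{\left(t \right)} = 18 t$ ($F{\left(t \right)} = - 2 t 3 \left(-3\right) = - 2 \cdot 3 t \left(-3\right) = - 2 \left(- 9 t\right) = 18 t$)
$d = - \frac{155}{2}$ ($d = -2 + \frac{5 - 156}{2} = -2 + \frac{1}{2} \left(-151\right) = -2 - \frac{151}{2} = - \frac{155}{2} \approx -77.5$)
$c{\left(V \right)} = 18 V \sqrt{-8 + V}$ ($c{\left(V \right)} = \sqrt{V - 8} \cdot 18 V = \sqrt{-8 + V} 18 V = 18 V \sqrt{-8 + V}$)
$\frac{1}{c{\left(d \right)}} = \frac{1}{18 \left(- \frac{155}{2}\right) \sqrt{-8 - \frac{155}{2}}} = \frac{1}{18 \left(- \frac{155}{2}\right) \sqrt{- \frac{171}{2}}} = \frac{1}{18 \left(- \frac{155}{2}\right) \frac{3 i \sqrt{38}}{2}} = \frac{1}{\left(- \frac{4185}{2}\right) i \sqrt{38}} = \frac{i \sqrt{38}}{79515}$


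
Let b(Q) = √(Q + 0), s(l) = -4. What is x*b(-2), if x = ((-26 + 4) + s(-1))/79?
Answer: -26*I*√2/79 ≈ -0.46544*I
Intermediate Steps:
b(Q) = √Q
x = -26/79 (x = ((-26 + 4) - 4)/79 = (-22 - 4)*(1/79) = -26*1/79 = -26/79 ≈ -0.32911)
x*b(-2) = -26*I*√2/79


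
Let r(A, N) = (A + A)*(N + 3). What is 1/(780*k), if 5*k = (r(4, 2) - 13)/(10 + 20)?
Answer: 5/702 ≈ 0.0071225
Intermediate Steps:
r(A, N) = 2*A*(3 + N) (r(A, N) = (2*A)*(3 + N) = 2*A*(3 + N))
k = 9/50 (k = ((2*4*(3 + 2) - 13)/(10 + 20))/5 = ((2*4*5 - 13)/30)/5 = ((40 - 13)*(1/30))/5 = (27*(1/30))/5 = (⅕)*(9/10) = 9/50 ≈ 0.18000)
1/(780*k) = 1/(780*(9/50)) = 1/(702/5) = 5/702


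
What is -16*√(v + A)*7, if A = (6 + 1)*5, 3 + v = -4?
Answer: -224*√7 ≈ -592.65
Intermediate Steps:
v = -7 (v = -3 - 4 = -7)
A = 35 (A = 7*5 = 35)
-16*√(v + A)*7 = -16*√(-7 + 35)*7 = -32*√7*7 = -224*√7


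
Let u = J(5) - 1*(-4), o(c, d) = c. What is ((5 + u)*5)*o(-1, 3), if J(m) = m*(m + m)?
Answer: -295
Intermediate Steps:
J(m) = 2*m**2 (J(m) = m*(2*m) = 2*m**2)
u = 54 (u = 2*5**2 - 1*(-4) = 2*25 + 4 = 50 + 4 = 54)
((5 + u)*5)*o(-1, 3) = ((5 + 54)*5)*(-1) = (59*5)*(-1) = 295*(-1) = -295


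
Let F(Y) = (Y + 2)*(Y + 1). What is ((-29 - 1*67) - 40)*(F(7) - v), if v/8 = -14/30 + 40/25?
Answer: -128384/15 ≈ -8558.9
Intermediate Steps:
v = 136/15 (v = 8*(-14/30 + 40/25) = 8*(-14*1/30 + 40*(1/25)) = 8*(-7/15 + 8/5) = 8*(17/15) = 136/15 ≈ 9.0667)
F(Y) = (1 + Y)*(2 + Y) (F(Y) = (2 + Y)*(1 + Y) = (1 + Y)*(2 + Y))
((-29 - 1*67) - 40)*(F(7) - v) = ((-29 - 1*67) - 40)*((2 + 7² + 3*7) - 1*136/15) = ((-29 - 67) - 40)*((2 + 49 + 21) - 136/15) = (-96 - 40)*(72 - 136/15) = -136*944/15 = -128384/15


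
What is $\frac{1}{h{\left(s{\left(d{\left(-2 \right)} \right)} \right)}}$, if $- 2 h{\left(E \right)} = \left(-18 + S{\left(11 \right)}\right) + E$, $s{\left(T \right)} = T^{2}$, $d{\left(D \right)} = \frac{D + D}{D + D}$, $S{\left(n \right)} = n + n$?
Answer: $- \frac{2}{5} \approx -0.4$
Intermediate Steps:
$S{\left(n \right)} = 2 n$
$d{\left(D \right)} = 1$ ($d{\left(D \right)} = \frac{2 D}{2 D} = 2 D \frac{1}{2 D} = 1$)
$h{\left(E \right)} = -2 - \frac{E}{2}$ ($h{\left(E \right)} = - \frac{\left(-18 + 2 \cdot 11\right) + E}{2} = - \frac{\left(-18 + 22\right) + E}{2} = - \frac{4 + E}{2} = -2 - \frac{E}{2}$)
$\frac{1}{h{\left(s{\left(d{\left(-2 \right)} \right)} \right)}} = \frac{1}{-2 - \frac{1^{2}}{2}} = \frac{1}{-2 - \frac{1}{2}} = \frac{1}{- \frac{5}{2}} = - \frac{2}{5}$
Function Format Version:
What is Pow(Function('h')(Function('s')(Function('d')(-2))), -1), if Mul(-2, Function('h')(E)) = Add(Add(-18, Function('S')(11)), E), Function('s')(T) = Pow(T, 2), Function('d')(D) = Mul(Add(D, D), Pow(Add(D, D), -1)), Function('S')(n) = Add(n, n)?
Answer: Rational(-2, 5) ≈ -0.40000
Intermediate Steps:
Function('S')(n) = Mul(2, n)
Function('d')(D) = 1 (Function('d')(D) = Mul(Mul(2, D), Pow(Mul(2, D), -1)) = Mul(Mul(2, D), Mul(Rational(1, 2), Pow(D, -1))) = 1)
Function('h')(E) = Add(-2, Mul(Rational(-1, 2), E)) (Function('h')(E) = Mul(Rational(-1, 2), Add(Add(-18, Mul(2, 11)), E)) = Mul(Rational(-1, 2), Add(Add(-18, 22), E)) = Mul(Rational(-1, 2), Add(4, E)) = Add(-2, Mul(Rational(-1, 2), E)))
Pow(Function('h')(Function('s')(Function('d')(-2))), -1) = Pow(Add(-2, Mul(Rational(-1, 2), Pow(1, 2))), -1) = Pow(Add(-2, Mul(Rational(-1, 2), 1)), -1) = Pow(Add(-2, Rational(-1, 2)), -1) = Pow(Rational(-5, 2), -1) = Rational(-2, 5)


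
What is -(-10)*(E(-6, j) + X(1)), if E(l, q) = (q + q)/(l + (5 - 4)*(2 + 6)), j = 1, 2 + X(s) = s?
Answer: 0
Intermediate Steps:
X(s) = -2 + s
E(l, q) = 2*q/(8 + l) (E(l, q) = (2*q)/(l + 1*8) = (2*q)/(l + 8) = (2*q)/(8 + l) = 2*q/(8 + l))
-(-10)*(E(-6, j) + X(1)) = -(-10)*(2*1/(8 - 6) + (-2 + 1)) = -(-10)*(2*1/2 - 1) = -(-10)*(2*1*(1/2) - 1) = -(-10)*(1 - 1) = -(-10)*0 = -2*0 = 0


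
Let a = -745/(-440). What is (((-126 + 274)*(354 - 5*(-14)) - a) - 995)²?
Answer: 29533431574089/7744 ≈ 3.8137e+9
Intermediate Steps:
a = 149/88 (a = -745*(-1/440) = 149/88 ≈ 1.6932)
(((-126 + 274)*(354 - 5*(-14)) - a) - 995)² = (((-126 + 274)*(354 - 5*(-14)) - 1*149/88) - 995)² = ((148*(354 + 70) - 149/88) - 995)² = ((148*424 - 149/88) - 995)² = ((62752 - 149/88) - 995)² = (5522027/88 - 995)² = (5434467/88)² = 29533431574089/7744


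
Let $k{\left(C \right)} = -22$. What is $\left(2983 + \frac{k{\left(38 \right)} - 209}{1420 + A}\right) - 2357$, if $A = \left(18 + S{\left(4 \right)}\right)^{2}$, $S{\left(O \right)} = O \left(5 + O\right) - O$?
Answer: $\frac{350527}{560} \approx 625.94$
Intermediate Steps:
$S{\left(O \right)} = - O + O \left(5 + O\right)$
$A = 2500$ ($A = \left(18 + 4 \left(4 + 4\right)\right)^{2} = \left(18 + 4 \cdot 8\right)^{2} = \left(18 + 32\right)^{2} = 50^{2} = 2500$)
$\left(2983 + \frac{k{\left(38 \right)} - 209}{1420 + A}\right) - 2357 = \left(2983 + \frac{-22 - 209}{1420 + 2500}\right) - 2357 = \left(2983 - \frac{231}{3920}\right) - 2357 = \left(2983 - \frac{33}{560}\right) - 2357 = \frac{1670447}{560} - 2357 = \frac{350527}{560}$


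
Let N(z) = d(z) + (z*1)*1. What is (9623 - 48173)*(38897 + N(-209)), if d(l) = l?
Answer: -1483365450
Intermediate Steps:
N(z) = 2*z (N(z) = z + (z*1)*1 = z + z*1 = z + z = 2*z)
(9623 - 48173)*(38897 + N(-209)) = (9623 - 48173)*(38897 + 2*(-209)) = -38550*(38897 - 418) = -38550*38479 = -1483365450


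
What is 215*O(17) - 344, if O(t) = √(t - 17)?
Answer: -344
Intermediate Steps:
O(t) = √(-17 + t)
215*O(17) - 344 = 215*√(-17 + 17) - 344 = 215*√0 - 344 = 215*0 - 344 = 0 - 344 = -344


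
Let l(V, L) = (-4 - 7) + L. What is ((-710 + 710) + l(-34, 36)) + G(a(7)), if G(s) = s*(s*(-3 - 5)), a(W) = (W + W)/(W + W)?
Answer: 17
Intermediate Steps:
l(V, L) = -11 + L
a(W) = 1 (a(W) = (2*W)/((2*W)) = (2*W)*(1/(2*W)) = 1)
G(s) = -8*s² (G(s) = s*(s*(-8)) = s*(-8*s) = -8*s²)
((-710 + 710) + l(-34, 36)) + G(a(7)) = ((-710 + 710) + (-11 + 36)) - 8*1² = (0 + 25) - 8*1 = 25 - 8 = 17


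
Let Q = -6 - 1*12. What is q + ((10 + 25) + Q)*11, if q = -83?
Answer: 104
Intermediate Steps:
Q = -18 (Q = -6 - 12 = -18)
q + ((10 + 25) + Q)*11 = -83 + ((10 + 25) - 18)*11 = -83 + (35 - 18)*11 = -83 + 17*11 = -83 + 187 = 104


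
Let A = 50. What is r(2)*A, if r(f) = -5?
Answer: -250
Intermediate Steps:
r(2)*A = -5*50 = -250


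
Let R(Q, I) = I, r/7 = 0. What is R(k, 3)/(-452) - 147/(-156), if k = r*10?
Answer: 2749/2938 ≈ 0.93567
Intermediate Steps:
r = 0 (r = 7*0 = 0)
k = 0 (k = 0*10 = 0)
R(k, 3)/(-452) - 147/(-156) = 3/(-452) - 147/(-156) = 3*(-1/452) - 147*(-1/156) = -3/452 + 49/52 = 2749/2938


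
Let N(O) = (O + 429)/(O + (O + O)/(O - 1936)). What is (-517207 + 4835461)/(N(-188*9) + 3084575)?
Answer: 2207776449564/1577038703797 ≈ 1.4000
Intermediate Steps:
N(O) = (429 + O)/(O + 2*O/(-1936 + O)) (N(O) = (429 + O)/(O + (2*O)/(-1936 + O)) = (429 + O)/(O + 2*O/(-1936 + O)))
(-517207 + 4835461)/(N(-188*9) + 3084575) = (-517207 + 4835461)/((-830544 + (-188*9)² - (-283316)*9)/(((-188*9))*(-1934 - 188*9)) + 3084575) = 4318254/((-830544 + (-1692)² - 1507*(-1692))/((-1692)*(-1934 - 1692)) + 3084575) = 4318254/(-1/1692*(-830544 + 2862864 + 2549844)/(-3626) + 3084575) = 4318254/(-1/1692*(-1/3626)*4582164 + 3084575) = 4318254/(381847/511266 + 3084575) = 4318254/(1577038703797/511266) = 4318254*(511266/1577038703797) = 2207776449564/1577038703797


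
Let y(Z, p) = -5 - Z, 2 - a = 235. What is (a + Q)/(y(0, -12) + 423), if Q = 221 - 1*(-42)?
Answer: 15/209 ≈ 0.071770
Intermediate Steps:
a = -233 (a = 2 - 1*235 = 2 - 235 = -233)
Q = 263 (Q = 221 + 42 = 263)
(a + Q)/(y(0, -12) + 423) = (-233 + 263)/((-5 - 1*0) + 423) = 30/((-5 + 0) + 423) = 30/(-5 + 423) = 30/418 = 30*(1/418) = 15/209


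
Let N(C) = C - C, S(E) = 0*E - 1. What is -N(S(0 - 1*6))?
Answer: 0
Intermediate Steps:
S(E) = -1 (S(E) = 0 - 1 = -1)
N(C) = 0
-N(S(0 - 1*6)) = -1*0 = 0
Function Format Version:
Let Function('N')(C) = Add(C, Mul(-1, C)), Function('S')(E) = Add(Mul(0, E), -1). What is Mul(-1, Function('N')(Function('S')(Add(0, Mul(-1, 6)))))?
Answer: 0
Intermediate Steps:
Function('S')(E) = -1 (Function('S')(E) = Add(0, -1) = -1)
Function('N')(C) = 0
Mul(-1, Function('N')(Function('S')(Add(0, Mul(-1, 6))))) = Mul(-1, 0) = 0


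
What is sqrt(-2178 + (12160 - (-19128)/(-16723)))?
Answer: sqrt(2791233555334)/16723 ≈ 99.904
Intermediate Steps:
sqrt(-2178 + (12160 - (-19128)/(-16723))) = sqrt(-2178 + (12160 - (-19128)*(-1)/16723)) = sqrt(-2178 + (12160 - 1*19128/16723)) = sqrt(-2178 + (12160 - 19128/16723)) = sqrt(-2178 + 203332552/16723) = sqrt(166909858/16723) = sqrt(2791233555334)/16723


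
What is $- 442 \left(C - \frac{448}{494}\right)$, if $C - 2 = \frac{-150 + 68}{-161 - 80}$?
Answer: $- \frac{2901016}{4579} \approx -633.55$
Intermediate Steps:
$C = \frac{564}{241}$ ($C = 2 + \frac{-150 + 68}{-161 - 80} = 2 - \frac{82}{-241} = 2 - - \frac{82}{241} = 2 + \frac{82}{241} = \frac{564}{241} \approx 2.3402$)
$- 442 \left(C - \frac{448}{494}\right) = - 442 \left(\frac{564}{241} - \frac{448}{494}\right) = - 442 \left(\frac{564}{241} - \frac{224}{247}\right) = \left(-442\right) \frac{85324}{59527} = - \frac{2901016}{4579}$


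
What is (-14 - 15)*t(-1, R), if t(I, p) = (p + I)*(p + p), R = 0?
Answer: 0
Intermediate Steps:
t(I, p) = 2*p*(I + p) (t(I, p) = (I + p)*(2*p) = 2*p*(I + p))
(-14 - 15)*t(-1, R) = (-14 - 15)*(2*0*(-1 + 0)) = -58*0*(-1) = -29*0 = 0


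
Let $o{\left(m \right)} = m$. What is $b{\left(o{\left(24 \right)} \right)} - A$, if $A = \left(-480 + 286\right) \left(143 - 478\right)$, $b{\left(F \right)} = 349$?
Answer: $-64641$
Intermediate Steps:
$A = 64990$ ($A = \left(-194\right) \left(-335\right) = 64990$)
$b{\left(o{\left(24 \right)} \right)} - A = 349 - 64990 = -64641$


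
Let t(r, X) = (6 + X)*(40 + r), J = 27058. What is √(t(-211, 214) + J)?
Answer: I*√10562 ≈ 102.77*I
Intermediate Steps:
√(t(-211, 214) + J) = √((240 + 6*(-211) + 40*214 + 214*(-211)) + 27058) = √((240 - 1266 + 8560 - 45154) + 27058) = √(-37620 + 27058) = √(-10562) = I*√10562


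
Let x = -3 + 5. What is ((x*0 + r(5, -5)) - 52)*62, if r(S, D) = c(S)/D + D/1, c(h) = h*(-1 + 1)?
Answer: -3534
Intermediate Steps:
c(h) = 0 (c(h) = h*0 = 0)
r(S, D) = D (r(S, D) = 0/D + D/1 = 0 + D*1 = 0 + D = D)
x = 2
((x*0 + r(5, -5)) - 52)*62 = ((2*0 - 5) - 52)*62 = ((0 - 5) - 52)*62 = (-5 - 52)*62 = -57*62 = -3534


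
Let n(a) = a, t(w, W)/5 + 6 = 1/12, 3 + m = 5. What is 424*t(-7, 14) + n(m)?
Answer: -37624/3 ≈ -12541.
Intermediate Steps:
m = 2 (m = -3 + 5 = 2)
t(w, W) = -355/12 (t(w, W) = -30 + 5/12 = -355/12)
424*t(-7, 14) + n(m) = 424*(-355/12) + 2 = -37630/3 + 2 = -37624/3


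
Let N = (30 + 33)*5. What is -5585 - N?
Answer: -5900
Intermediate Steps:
N = 315 (N = 63*5 = 315)
-5585 - N = -5585 - 1*315 = -5585 - 315 = -5900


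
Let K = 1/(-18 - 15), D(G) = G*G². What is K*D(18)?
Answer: -1944/11 ≈ -176.73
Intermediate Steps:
D(G) = G³
K = -1/33 (K = 1/(-33) = -1/33 ≈ -0.030303)
K*D(18) = -1/33*18³ = -1/33*5832 = -1944/11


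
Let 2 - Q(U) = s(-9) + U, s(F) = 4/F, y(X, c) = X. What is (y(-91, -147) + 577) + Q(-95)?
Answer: 5251/9 ≈ 583.44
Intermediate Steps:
Q(U) = 22/9 - U (Q(U) = 2 - (4/(-9) + U) = 2 - (4*(-1/9) + U) = 2 - (-4/9 + U) = 2 + (4/9 - U) = 22/9 - U)
(y(-91, -147) + 577) + Q(-95) = (-91 + 577) + (22/9 - 1*(-95)) = 486 + (22/9 + 95) = 486 + 877/9 = 5251/9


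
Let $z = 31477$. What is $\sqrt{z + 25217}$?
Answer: $\sqrt{56694} \approx 238.1$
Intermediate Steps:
$\sqrt{z + 25217} = \sqrt{31477 + 25217} = \sqrt{56694}$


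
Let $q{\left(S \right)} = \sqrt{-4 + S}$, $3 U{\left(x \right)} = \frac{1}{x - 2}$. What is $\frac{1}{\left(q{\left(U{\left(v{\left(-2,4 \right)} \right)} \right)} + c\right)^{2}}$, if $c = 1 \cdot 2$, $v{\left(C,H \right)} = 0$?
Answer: $\frac{36}{\left(12 + 5 i \sqrt{6}\right)^{2}} \approx -0.002499 - 0.12242 i$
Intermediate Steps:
$U{\left(x \right)} = \frac{1}{3 \left(-2 + x\right)}$ ($U{\left(x \right)} = \frac{1}{3 \left(x - 2\right)} = \frac{1}{3 \left(-2 + x\right)}$)
$c = 2$
$\frac{1}{\left(q{\left(U{\left(v{\left(-2,4 \right)} \right)} \right)} + c\right)^{2}} = \frac{1}{\left(\sqrt{-4 + \frac{1}{3 \left(-2 + 0\right)}} + 2\right)^{2}} = \frac{1}{\left(\sqrt{-4 + \frac{1}{3 \left(-2\right)}} + 2\right)^{2}} = \frac{1}{\left(\sqrt{-4 + \frac{1}{3} \left(- \frac{1}{2}\right)} + 2\right)^{2}} = \frac{1}{\left(\sqrt{-4 - \frac{1}{6}} + 2\right)^{2}} = \frac{1}{\left(\sqrt{- \frac{25}{6}} + 2\right)^{2}} = \frac{1}{\left(\frac{5 i \sqrt{6}}{6} + 2\right)^{2}} = \frac{1}{\left(2 + \frac{5 i \sqrt{6}}{6}\right)^{2}}$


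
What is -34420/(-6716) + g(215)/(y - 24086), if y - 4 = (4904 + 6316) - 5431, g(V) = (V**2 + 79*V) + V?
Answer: 50920690/30713947 ≈ 1.6579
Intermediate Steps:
g(V) = V**2 + 80*V
y = 5793 (y = 4 + ((4904 + 6316) - 5431) = 4 + (11220 - 5431) = 4 + 5789 = 5793)
-34420/(-6716) + g(215)/(y - 24086) = -34420/(-6716) + (215*(80 + 215))/(5793 - 24086) = -34420*(-1/6716) + (215*295)/(-18293) = 8605/1679 + 63425*(-1/18293) = 8605/1679 - 63425/18293 = 50920690/30713947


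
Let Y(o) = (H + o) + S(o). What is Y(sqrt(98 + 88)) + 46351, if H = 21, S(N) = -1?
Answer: 46371 + sqrt(186) ≈ 46385.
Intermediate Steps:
Y(o) = 20 + o (Y(o) = (21 + o) - 1 = 20 + o)
Y(sqrt(98 + 88)) + 46351 = (20 + sqrt(98 + 88)) + 46351 = (20 + sqrt(186)) + 46351 = 46371 + sqrt(186)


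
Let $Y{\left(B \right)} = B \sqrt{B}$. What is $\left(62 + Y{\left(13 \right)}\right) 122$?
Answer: $7564 + 1586 \sqrt{13} \approx 13282.0$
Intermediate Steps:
$Y{\left(B \right)} = B^{\frac{3}{2}}$
$\left(62 + Y{\left(13 \right)}\right) 122 = \left(62 + 13^{\frac{3}{2}}\right) 122 = \left(62 + 13 \sqrt{13}\right) 122 = 7564 + 1586 \sqrt{13}$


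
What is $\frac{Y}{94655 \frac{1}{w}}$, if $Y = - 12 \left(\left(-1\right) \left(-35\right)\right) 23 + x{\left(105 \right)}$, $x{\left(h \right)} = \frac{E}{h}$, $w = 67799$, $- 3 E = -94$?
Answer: $- \frac{206299203994}{29816325} \approx -6919.0$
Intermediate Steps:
$E = \frac{94}{3}$ ($E = \left(- \frac{1}{3}\right) \left(-94\right) = \frac{94}{3} \approx 31.333$)
$x{\left(h \right)} = \frac{94}{3 h}$
$Y = - \frac{3042806}{315}$ ($Y = - 12 \left(\left(-1\right) \left(-35\right)\right) 23 + \frac{94}{3 \cdot 105} = \left(-12\right) 35 \cdot 23 + \frac{94}{3} \cdot \frac{1}{105} = \left(-420\right) 23 + \frac{94}{315} = -9660 + \frac{94}{315} = - \frac{3042806}{315} \approx -9659.7$)
$\frac{Y}{94655 \frac{1}{w}} = - \frac{3042806}{315 \cdot \frac{94655}{67799}} = \left(- \frac{3042806}{315}\right) \frac{67799}{94655} = - \frac{206299203994}{29816325}$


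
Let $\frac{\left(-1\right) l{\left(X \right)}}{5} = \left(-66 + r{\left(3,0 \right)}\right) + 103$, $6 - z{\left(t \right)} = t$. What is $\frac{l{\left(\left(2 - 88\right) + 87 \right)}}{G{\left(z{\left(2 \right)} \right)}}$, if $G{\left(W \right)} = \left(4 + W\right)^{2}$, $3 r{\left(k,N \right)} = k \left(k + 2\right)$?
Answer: $- \frac{105}{32} \approx -3.2813$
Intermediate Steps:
$r{\left(k,N \right)} = \frac{k \left(2 + k\right)}{3}$ ($r{\left(k,N \right)} = \frac{k \left(k + 2\right)}{3} = \frac{k \left(2 + k\right)}{3}$)
$z{\left(t \right)} = 6 - t$
$l{\left(X \right)} = -210$ ($l{\left(X \right)} = - 5 \left(\left(-66 + \frac{1}{3} \cdot 3 \left(2 + 3\right)\right) + 103\right) = - 5 \left(\left(-66 + \frac{1}{3} \cdot 3 \cdot 5\right) + 103\right) = - 5 \left(\left(-66 + 5\right) + 103\right) = - 5 \left(-61 + 103\right) = \left(-5\right) 42 = -210$)
$\frac{l{\left(\left(2 - 88\right) + 87 \right)}}{G{\left(z{\left(2 \right)} \right)}} = - \frac{210}{\left(4 + \left(6 - 2\right)\right)^{2}} = - \frac{210}{\left(4 + 4\right)^{2}} = - \frac{210}{8^{2}} = - \frac{210}{64} = \left(-210\right) \frac{1}{64} = - \frac{105}{32}$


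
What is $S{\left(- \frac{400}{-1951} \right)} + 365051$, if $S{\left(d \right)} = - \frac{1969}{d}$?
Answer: $\frac{142178881}{400} \approx 3.5545 \cdot 10^{5}$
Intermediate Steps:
$S{\left(- \frac{400}{-1951} \right)} + 365051 = - \frac{1969}{\left(-400\right) \frac{1}{-1951}} + 365051 = - \frac{1969}{\left(-400\right) \left(- \frac{1}{1951}\right)} + 365051 = - \frac{1969}{\frac{400}{1951}} + 365051 = \left(-1969\right) \frac{1951}{400} + 365051 = - \frac{3841519}{400} + 365051 = \frac{142178881}{400}$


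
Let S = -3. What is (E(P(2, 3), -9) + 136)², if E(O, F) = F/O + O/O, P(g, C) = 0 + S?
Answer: 19600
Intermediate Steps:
P(g, C) = -3 (P(g, C) = 0 - 3 = -3)
E(O, F) = 1 + F/O (E(O, F) = F/O + 1 = 1 + F/O)
(E(P(2, 3), -9) + 136)² = ((-9 - 3)/(-3) + 136)² = (-⅓*(-12) + 136)² = (4 + 136)² = 140² = 19600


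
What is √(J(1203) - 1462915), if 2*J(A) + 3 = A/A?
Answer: 2*I*√365729 ≈ 1209.5*I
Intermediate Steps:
J(A) = -1 (J(A) = -3/2 + (A/A)/2 = -3/2 + (½)*1 = -3/2 + ½ = -1)
√(J(1203) - 1462915) = √(-1 - 1462915) = √(-1462916) = 2*I*√365729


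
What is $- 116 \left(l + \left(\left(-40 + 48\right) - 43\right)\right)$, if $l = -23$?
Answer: $6728$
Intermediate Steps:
$- 116 \left(l + \left(\left(-40 + 48\right) - 43\right)\right) = - 116 \left(-23 + \left(\left(-40 + 48\right) - 43\right)\right) = - 116 \left(-23 + \left(8 - 43\right)\right) = - 116 \left(-23 - 35\right) = \left(-116\right) \left(-58\right) = 6728$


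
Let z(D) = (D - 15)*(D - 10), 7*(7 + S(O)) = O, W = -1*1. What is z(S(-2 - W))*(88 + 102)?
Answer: 3534000/49 ≈ 72123.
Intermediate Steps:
W = -1
S(O) = -7 + O/7
z(D) = (-15 + D)*(-10 + D)
z(S(-2 - W))*(88 + 102) = (150 + (-7 + (-2 - 1*(-1))/7)**2 - 25*(-7 + (-2 - 1*(-1))/7))*(88 + 102) = (150 + (-7 + (-2 + 1)/7)**2 - 25*(-7 + (-2 + 1)/7))*190 = (150 + (-7 + (1/7)*(-1))**2 - 25*(-7 + (1/7)*(-1)))*190 = (150 + (-7 - 1/7)**2 - 25*(-7 - 1/7))*190 = (150 + (-50/7)**2 - 25*(-50/7))*190 = (150 + 2500/49 + 1250/7)*190 = (18600/49)*190 = 3534000/49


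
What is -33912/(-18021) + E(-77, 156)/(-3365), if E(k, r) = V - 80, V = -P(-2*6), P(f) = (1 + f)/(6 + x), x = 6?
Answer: 462156163/242562660 ≈ 1.9053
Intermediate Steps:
P(f) = 1/12 + f/12 (P(f) = (1 + f)/(6 + 6) = (1 + f)/12 = (1 + f)*(1/12) = 1/12 + f/12)
V = 11/12 (V = -(1/12 + (-2*6)/12) = -(1/12 + (1/12)*(-12)) = -(1/12 - 1) = -1*(-11/12) = 11/12 ≈ 0.91667)
E(k, r) = -949/12 (E(k, r) = 11/12 - 80 = -949/12)
-33912/(-18021) + E(-77, 156)/(-3365) = -33912/(-18021) - 949/12/(-3365) = -33912*(-1/18021) - 949/12*(-1/3365) = 11304/6007 + 949/40380 = 462156163/242562660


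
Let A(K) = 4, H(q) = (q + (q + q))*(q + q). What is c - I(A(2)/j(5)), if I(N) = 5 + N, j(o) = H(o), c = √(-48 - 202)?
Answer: -377/75 + 5*I*√10 ≈ -5.0267 + 15.811*I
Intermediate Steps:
c = 5*I*√10 (c = √(-250) = 5*I*√10 ≈ 15.811*I)
H(q) = 6*q² (H(q) = (q + 2*q)*(2*q) = (3*q)*(2*q) = 6*q²)
j(o) = 6*o²
c - I(A(2)/j(5)) = 5*I*√10 - (5 + 4/((6*5²))) = 5*I*√10 - (5 + 4/((6*25))) = 5*I*√10 - (5 + 4/150) = 5*I*√10 - (5 + 4*(1/150)) = 5*I*√10 - (5 + 2/75) = 5*I*√10 - 1*377/75 = 5*I*√10 - 377/75 = -377/75 + 5*I*√10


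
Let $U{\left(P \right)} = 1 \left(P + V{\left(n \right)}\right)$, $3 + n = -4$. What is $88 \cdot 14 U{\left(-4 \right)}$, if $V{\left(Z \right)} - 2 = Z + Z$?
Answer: $-19712$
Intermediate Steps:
$n = -7$ ($n = -3 - 4 = -7$)
$V{\left(Z \right)} = 2 + 2 Z$ ($V{\left(Z \right)} = 2 + \left(Z + Z\right) = 2 + 2 Z$)
$U{\left(P \right)} = -12 + P$ ($U{\left(P \right)} = 1 \left(P + \left(2 + 2 \left(-7\right)\right)\right) = 1 \left(P + \left(2 - 14\right)\right) = 1 \left(P - 12\right) = 1 \left(-12 + P\right) = -12 + P$)
$88 \cdot 14 U{\left(-4 \right)} = 88 \cdot 14 \left(-12 - 4\right) = 1232 \left(-16\right) = -19712$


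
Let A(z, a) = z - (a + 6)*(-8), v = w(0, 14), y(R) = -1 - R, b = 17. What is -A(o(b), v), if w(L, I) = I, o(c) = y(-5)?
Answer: -164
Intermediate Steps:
o(c) = 4 (o(c) = -1 - 1*(-5) = -1 + 5 = 4)
v = 14
A(z, a) = 48 + z + 8*a (A(z, a) = z - (6 + a)*(-8) = z - (-48 - 8*a) = z + (48 + 8*a) = 48 + z + 8*a)
-A(o(b), v) = -(48 + 4 + 8*14) = -(48 + 4 + 112) = -1*164 = -164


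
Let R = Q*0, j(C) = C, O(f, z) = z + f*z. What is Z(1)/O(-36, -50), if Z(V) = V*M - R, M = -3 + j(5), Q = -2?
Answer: 1/875 ≈ 0.0011429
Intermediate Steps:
M = 2 (M = -3 + 5 = 2)
R = 0 (R = -2*0 = 0)
Z(V) = 2*V (Z(V) = V*2 - 1*0 = 2*V + 0 = 2*V)
Z(1)/O(-36, -50) = (2*1)/((-50*(1 - 36))) = 2/((-50*(-35))) = 2/1750 = 2*(1/1750) = 1/875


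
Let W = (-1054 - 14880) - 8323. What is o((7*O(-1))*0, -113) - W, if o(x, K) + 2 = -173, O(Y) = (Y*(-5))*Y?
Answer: 24082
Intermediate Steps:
O(Y) = -5*Y² (O(Y) = (-5*Y)*Y = -5*Y²)
o(x, K) = -175 (o(x, K) = -2 - 173 = -175)
W = -24257 (W = -15934 - 8323 = -24257)
o((7*O(-1))*0, -113) - W = -175 - 1*(-24257) = -175 + 24257 = 24082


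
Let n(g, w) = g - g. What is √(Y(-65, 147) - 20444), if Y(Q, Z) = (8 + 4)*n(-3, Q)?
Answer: 2*I*√5111 ≈ 142.98*I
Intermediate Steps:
n(g, w) = 0
Y(Q, Z) = 0 (Y(Q, Z) = (8 + 4)*0 = 12*0 = 0)
√(Y(-65, 147) - 20444) = √(0 - 20444) = √(-20444) = 2*I*√5111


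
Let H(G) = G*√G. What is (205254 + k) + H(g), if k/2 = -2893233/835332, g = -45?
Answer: 28574907977/139222 - 135*I*√5 ≈ 2.0525e+5 - 301.87*I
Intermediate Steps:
H(G) = G^(3/2)
k = -964411/139222 (k = 2*(-2893233/835332) = 2*(-2893233*1/835332) = 2*(-964411/278444) = -964411/139222 ≈ -6.9271)
(205254 + k) + H(g) = (205254 - 964411/139222) + (-45)^(3/2) = 28574907977/139222 - 135*I*√5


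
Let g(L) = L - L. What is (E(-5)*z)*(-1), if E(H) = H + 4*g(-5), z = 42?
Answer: 210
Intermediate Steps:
g(L) = 0
E(H) = H (E(H) = H + 4*0 = H + 0 = H)
(E(-5)*z)*(-1) = -5*42*(-1) = -210*(-1) = 210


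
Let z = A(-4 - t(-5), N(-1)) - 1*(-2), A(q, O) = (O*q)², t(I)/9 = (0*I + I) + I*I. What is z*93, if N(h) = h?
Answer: 3148794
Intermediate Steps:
t(I) = 9*I + 9*I² (t(I) = 9*((0*I + I) + I*I) = 9*((0 + I) + I²) = 9*(I + I²) = 9*I + 9*I²)
A(q, O) = O²*q²
z = 33858 (z = (-1)²*(-4 - 9*(-5)*(1 - 5))² - 1*(-2) = 1*(-4 - 9*(-5)*(-4))² + 2 = 1*(-4 - 1*180)² + 2 = 1*(-4 - 180)² + 2 = 1*(-184)² + 2 = 1*33856 + 2 = 33856 + 2 = 33858)
z*93 = 33858*93 = 3148794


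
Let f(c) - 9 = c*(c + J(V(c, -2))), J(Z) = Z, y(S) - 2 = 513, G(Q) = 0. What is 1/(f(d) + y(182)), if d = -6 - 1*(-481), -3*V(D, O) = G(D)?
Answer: 1/226149 ≈ 4.4219e-6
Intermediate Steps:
V(D, O) = 0 (V(D, O) = -⅓*0 = 0)
y(S) = 515 (y(S) = 2 + 513 = 515)
d = 475 (d = -6 + 481 = 475)
f(c) = 9 + c² (f(c) = 9 + c*(c + 0) = 9 + c*c = 9 + c²)
1/(f(d) + y(182)) = 1/((9 + 475²) + 515) = 1/((9 + 225625) + 515) = 1/(225634 + 515) = 1/226149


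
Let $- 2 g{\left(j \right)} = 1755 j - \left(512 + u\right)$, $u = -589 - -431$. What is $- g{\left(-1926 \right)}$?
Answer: $-1690242$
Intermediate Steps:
$u = -158$ ($u = -589 + 431 = -158$)
$g{\left(j \right)} = 177 - \frac{1755 j}{2}$ ($g{\left(j \right)} = - \frac{1755 j - 354}{2} = - \frac{-354 + 1755 j}{2} = 177 - \frac{1755 j}{2}$)
$- g{\left(-1926 \right)} = - (177 - -1690065) = - (177 + 1690065) = \left(-1\right) 1690242 = -1690242$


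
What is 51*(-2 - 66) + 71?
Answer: -3397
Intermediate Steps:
51*(-2 - 66) + 71 = 51*(-68) + 71 = -3468 + 71 = -3397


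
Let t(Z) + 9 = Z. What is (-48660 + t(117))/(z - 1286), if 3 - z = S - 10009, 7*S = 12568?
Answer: -169932/24257 ≈ -7.0055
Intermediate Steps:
S = 12568/7 (S = (1/7)*12568 = 12568/7 ≈ 1795.4)
t(Z) = -9 + Z
z = 57516/7 (z = 3 - (12568/7 - 10009) = 3 - 1*(-57495/7) = 3 + 57495/7 = 57516/7 ≈ 8216.6)
(-48660 + t(117))/(z - 1286) = (-48660 + (-9 + 117))/(57516/7 - 1286) = (-48660 + 108)/(48514/7) = -48552*7/48514 = -169932/24257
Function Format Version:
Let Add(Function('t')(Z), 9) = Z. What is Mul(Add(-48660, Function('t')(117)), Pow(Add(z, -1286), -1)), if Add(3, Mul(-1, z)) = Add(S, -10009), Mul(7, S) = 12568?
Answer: Rational(-169932, 24257) ≈ -7.0055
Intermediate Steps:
S = Rational(12568, 7) (S = Mul(Rational(1, 7), 12568) = Rational(12568, 7) ≈ 1795.4)
Function('t')(Z) = Add(-9, Z)
z = Rational(57516, 7) (z = Add(3, Mul(-1, Add(Rational(12568, 7), -10009))) = Add(3, Mul(-1, Rational(-57495, 7))) = Add(3, Rational(57495, 7)) = Rational(57516, 7) ≈ 8216.6)
Mul(Add(-48660, Function('t')(117)), Pow(Add(z, -1286), -1)) = Mul(Add(-48660, Add(-9, 117)), Pow(Add(Rational(57516, 7), -1286), -1)) = Mul(Add(-48660, 108), Pow(Rational(48514, 7), -1)) = Mul(-48552, Rational(7, 48514)) = Rational(-169932, 24257)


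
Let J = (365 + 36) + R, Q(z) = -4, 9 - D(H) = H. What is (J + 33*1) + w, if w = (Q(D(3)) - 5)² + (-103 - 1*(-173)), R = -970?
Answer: -385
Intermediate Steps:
D(H) = 9 - H
J = -569 (J = (365 + 36) - 970 = 401 - 970 = -569)
w = 151 (w = (-4 - 5)² + (-103 - 1*(-173)) = (-9)² + (-103 + 173) = 81 + 70 = 151)
(J + 33*1) + w = (-569 + 33*1) + 151 = (-569 + 33) + 151 = -536 + 151 = -385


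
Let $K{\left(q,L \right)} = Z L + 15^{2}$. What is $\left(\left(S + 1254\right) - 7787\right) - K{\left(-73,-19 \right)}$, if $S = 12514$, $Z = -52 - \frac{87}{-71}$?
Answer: $\frac{340181}{71} \approx 4791.3$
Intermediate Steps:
$Z = - \frac{3605}{71}$ ($Z = -52 - 87 \left(- \frac{1}{71}\right) = -52 - - \frac{87}{71} = -52 + \frac{87}{71} = - \frac{3605}{71} \approx -50.775$)
$K{\left(q,L \right)} = 225 - \frac{3605 L}{71}$ ($K{\left(q,L \right)} = - \frac{3605 L}{71} + 15^{2} = - \frac{3605 L}{71} + 225 = 225 - \frac{3605 L}{71}$)
$\left(\left(S + 1254\right) - 7787\right) - K{\left(-73,-19 \right)} = \left(\left(12514 + 1254\right) - 7787\right) - \left(225 - - \frac{68495}{71}\right) = \left(13768 - 7787\right) - \left(225 + \frac{68495}{71}\right) = 5981 - \frac{84470}{71} = \frac{340181}{71}$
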